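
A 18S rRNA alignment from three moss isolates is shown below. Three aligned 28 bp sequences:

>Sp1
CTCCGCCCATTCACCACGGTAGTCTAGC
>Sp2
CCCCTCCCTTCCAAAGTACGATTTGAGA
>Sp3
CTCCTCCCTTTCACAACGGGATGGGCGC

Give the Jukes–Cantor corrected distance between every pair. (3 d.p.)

Sp1–Sp2: 15/28 sites differ → p ≈ 0.535714, d = −0.75 ln(1 − 0.714285) = 0.939570 ≈ 0.940.
Sp1–Sp3: 9/28 sites differ → p ≈ 0.321429, d = −0.75 ln(1 − 0.428572) = 0.419713 ≈ 0.420.
Sp2–Sp3: 11/28 sites differ → p ≈ 0.392857, d = −0.75 ln(1 − 0.523809) = 0.556452 ≈ 0.556.

d(Sp1,Sp2) = 0.940, d(Sp1,Sp3) = 0.420, d(Sp2,Sp3) = 0.556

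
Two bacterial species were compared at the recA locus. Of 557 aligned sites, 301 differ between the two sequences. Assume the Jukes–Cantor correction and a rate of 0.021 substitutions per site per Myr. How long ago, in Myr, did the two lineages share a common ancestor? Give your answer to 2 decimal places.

p = 301/557 ≈ 0.540395.
d = −(3/4) ln(1 − 4p/3) = −0.75 ln(1 − 0.720527) = −0.75 ln(0.279473)
  = −0.75 × (-1.274850) = 0.956138 substitutions/site.
Under a molecular clock d = 2μt, so t = d/(2μ) = 0.956138 / (2 × 0.021) = 22.77 Myr.

22.77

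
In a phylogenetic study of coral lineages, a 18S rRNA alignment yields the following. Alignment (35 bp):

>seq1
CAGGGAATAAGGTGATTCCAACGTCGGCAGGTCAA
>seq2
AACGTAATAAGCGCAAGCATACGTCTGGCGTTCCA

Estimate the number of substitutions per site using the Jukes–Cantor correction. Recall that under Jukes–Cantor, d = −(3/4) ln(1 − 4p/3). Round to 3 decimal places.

0.635

The sequences differ at 15 of 35 sites, so p = 15/35 ≈ 0.428571.
d = −(3/4) ln(1 − 4p/3) = −0.75 ln(1 − 0.571428) = −0.75 ln(0.428572)
  = −0.75 × (-0.847297) = 0.635473 substitutions/site.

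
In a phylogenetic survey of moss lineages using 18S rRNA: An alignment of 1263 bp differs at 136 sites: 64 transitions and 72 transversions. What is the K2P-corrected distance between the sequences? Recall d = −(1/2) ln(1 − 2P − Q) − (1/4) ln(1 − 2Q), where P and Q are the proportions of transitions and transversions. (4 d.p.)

P = 64/1263 ≈ 0.050673 and Q = 72/1263 ≈ 0.057007.
Under the Kimura two-parameter model, d = −½ ln(1 − 2P − Q) − ¼ ln(1 − 2Q).
1 − 2P − Q = 0.841647, giving −½ ln(0.841647) = 0.086197.
1 − 2Q = 0.885986, giving −¼ ln(0.885986) = 0.030264.
d = 0.086197 + 0.030264 = 0.116461.

0.1165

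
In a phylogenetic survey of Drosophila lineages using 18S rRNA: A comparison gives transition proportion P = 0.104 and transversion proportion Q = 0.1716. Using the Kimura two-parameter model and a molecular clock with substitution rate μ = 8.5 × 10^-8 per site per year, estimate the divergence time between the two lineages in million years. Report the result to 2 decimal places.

2.02

Under the Kimura two-parameter model, d = −½ ln(1 − 2P − Q) − ¼ ln(1 − 2Q).
1 − 2P − Q = 0.6204, giving −½ ln(0.6204) = 0.238695.
1 − 2Q = 0.6568, giving −¼ ln(0.6568) = 0.105094.
d = 0.238695 + 0.105094 = 0.343789.
Under a molecular clock d = 2μt, so t = d/(2μ) = 0.343789 / (2 × 8.5 × 10^-8) = 2.02 million years.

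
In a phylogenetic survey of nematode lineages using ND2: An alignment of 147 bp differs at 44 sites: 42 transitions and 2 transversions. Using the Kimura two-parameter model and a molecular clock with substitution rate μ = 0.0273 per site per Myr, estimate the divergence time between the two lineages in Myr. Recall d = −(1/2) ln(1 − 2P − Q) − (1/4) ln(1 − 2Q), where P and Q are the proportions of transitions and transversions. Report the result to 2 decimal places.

P = 42/147 ≈ 0.285714 and Q = 2/147 ≈ 0.013605.
Under the Kimura two-parameter model, d = −½ ln(1 − 2P − Q) − ¼ ln(1 − 2Q).
1 − 2P − Q = 0.414967, giving −½ ln(0.414967) = 0.439778.
1 − 2Q = 0.97279, giving −¼ ln(0.97279) = 0.006897.
d = 0.439778 + 0.006897 = 0.446675.
Under a molecular clock d = 2μt, so t = d/(2μ) = 0.446675 / (2 × 0.0273) = 8.18 Myr.

8.18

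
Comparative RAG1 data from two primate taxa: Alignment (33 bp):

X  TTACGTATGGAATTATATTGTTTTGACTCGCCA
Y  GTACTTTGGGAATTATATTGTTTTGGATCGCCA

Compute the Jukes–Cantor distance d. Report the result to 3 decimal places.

0.208

The sequences differ at 6 of 33 sites (1, 5, 7, 8, 26, 27), so p = 6/33 ≈ 0.181818.
d = −(3/4) ln(1 − 4p/3) = −0.75 ln(1 − 0.242424) = −0.75 ln(0.757576)
  = −0.75 × (-0.277631) = 0.208223 substitutions/site.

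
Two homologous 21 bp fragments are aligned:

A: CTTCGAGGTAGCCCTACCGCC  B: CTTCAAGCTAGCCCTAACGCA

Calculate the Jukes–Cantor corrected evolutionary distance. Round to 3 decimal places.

0.220

The sequences differ at 4 of 21 sites (5, 8, 17, 21), so p = 4/21 ≈ 0.190476.
d = −(3/4) ln(1 − 4p/3) = −0.75 ln(1 − 0.253968) = −0.75 ln(0.746032)
  = −0.75 × (-0.292987) = 0.219740 substitutions/site.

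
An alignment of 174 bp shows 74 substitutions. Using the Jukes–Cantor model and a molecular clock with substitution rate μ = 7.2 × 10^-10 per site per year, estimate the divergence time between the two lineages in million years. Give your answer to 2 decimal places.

436.01

p = 74/174 ≈ 0.425287.
d = −(3/4) ln(1 − 4p/3) = −0.75 ln(1 − 0.567049) = −0.75 ln(0.432951)
  = −0.75 × (-0.837131) = 0.627848 substitutions/site.
Under a molecular clock d = 2μt, so t = d/(2μ) = 0.627848 / (2 × 7.2 × 10^-10) = 436.01 million years.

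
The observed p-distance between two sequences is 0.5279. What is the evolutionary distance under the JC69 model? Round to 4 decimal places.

0.9127

d = −(3/4) ln(1 − 4p/3) = −0.75 ln(1 − 0.703867) = −0.75 ln(0.296133)
  = −0.75 × (-1.216947) = 0.912710 substitutions/site.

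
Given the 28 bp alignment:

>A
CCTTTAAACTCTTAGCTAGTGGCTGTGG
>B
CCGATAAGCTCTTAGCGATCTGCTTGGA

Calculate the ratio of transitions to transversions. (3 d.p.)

Transitions are A↔G and C↔T; transversions are all other mismatches.
Transitions: 3. Transversions: 7.
R = 3/7 = 0.428571… ≈ 0.429 (to 3 d.p.).

0.429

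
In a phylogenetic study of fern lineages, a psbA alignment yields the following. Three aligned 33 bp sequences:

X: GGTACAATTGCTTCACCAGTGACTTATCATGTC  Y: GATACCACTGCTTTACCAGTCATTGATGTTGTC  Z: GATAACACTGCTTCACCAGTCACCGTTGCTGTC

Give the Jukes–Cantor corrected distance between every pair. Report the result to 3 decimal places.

d(X,Y) = 0.339, d(X,Z) = 0.388, d(Y,Z) = 0.208

X–Y: 9/33 sites differ → p ≈ 0.272727, d = −0.75 ln(1 − 0.363636) = 0.338988 ≈ 0.339.
X–Z: 10/33 sites differ → p ≈ 0.30303, d = −0.75 ln(1 − 0.40404) = 0.388186 ≈ 0.388.
Y–Z: 6/33 sites differ → p ≈ 0.181818, d = −0.75 ln(1 − 0.242424) = 0.208224 ≈ 0.208.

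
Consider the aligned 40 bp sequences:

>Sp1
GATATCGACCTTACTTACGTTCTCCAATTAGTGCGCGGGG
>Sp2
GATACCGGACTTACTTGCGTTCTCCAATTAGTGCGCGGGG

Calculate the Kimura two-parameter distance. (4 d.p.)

Of 40 sites, 3 differences are transitions and 1 are transversions, so P = 3/40 = 0.075 and Q = 1/40 = 0.025.
Under the Kimura two-parameter model, d = −½ ln(1 − 2P − Q) − ¼ ln(1 − 2Q).
1 − 2P − Q = 0.825, giving −½ ln(0.825) = 0.096186.
1 − 2Q = 0.95, giving −¼ ln(0.95) = 0.012823.
d = 0.096186 + 0.012823 = 0.109009.

0.1090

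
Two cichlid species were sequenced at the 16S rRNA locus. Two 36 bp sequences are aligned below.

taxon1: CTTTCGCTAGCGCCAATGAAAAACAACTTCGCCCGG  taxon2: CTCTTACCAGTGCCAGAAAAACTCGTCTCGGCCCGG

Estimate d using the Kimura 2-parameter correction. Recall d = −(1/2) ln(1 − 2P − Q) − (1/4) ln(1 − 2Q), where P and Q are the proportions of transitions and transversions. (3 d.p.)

Of 36 sites, 9 differences are transitions and 5 are transversions, so P = 9/36 = 0.25 and Q = 5/36 ≈ 0.138889.
Under the Kimura two-parameter model, d = −½ ln(1 − 2P − Q) − ¼ ln(1 − 2Q).
1 − 2P − Q = 0.361111, giving −½ ln(0.361111) = 0.509285.
1 − 2Q = 0.722222, giving −¼ ln(0.722222) = 0.081356.
d = 0.509285 + 0.081356 = 0.590641.

0.591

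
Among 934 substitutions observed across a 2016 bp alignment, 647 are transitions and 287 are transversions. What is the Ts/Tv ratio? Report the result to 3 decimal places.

R = 647/287 = 2.254355… ≈ 2.254 (to 3 d.p.).

2.254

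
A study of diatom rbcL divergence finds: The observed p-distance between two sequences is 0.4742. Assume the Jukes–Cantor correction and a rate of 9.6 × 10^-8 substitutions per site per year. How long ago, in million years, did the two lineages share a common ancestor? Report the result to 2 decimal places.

d = −(3/4) ln(1 − 4p/3) = −0.75 ln(1 − 0.632267) = −0.75 ln(0.367733)
  = −0.75 × (-1.000398) = 0.750299 substitutions/site.
Under a molecular clock d = 2μt, so t = d/(2μ) = 0.750299 / (2 × 9.6 × 10^-8) = 3.91 million years.

3.91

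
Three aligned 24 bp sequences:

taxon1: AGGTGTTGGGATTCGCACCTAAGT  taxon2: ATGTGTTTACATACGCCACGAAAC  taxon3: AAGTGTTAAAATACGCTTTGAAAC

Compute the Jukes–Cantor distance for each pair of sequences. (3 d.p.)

taxon1–taxon2: 10/24 sites differ → p ≈ 0.416667, d = −0.75 ln(1 − 0.555556) = 0.608198 ≈ 0.608.
taxon1–taxon3: 11/24 sites differ → p ≈ 0.458333, d = −0.75 ln(1 − 0.611111) = 0.708346 ≈ 0.708.
taxon2–taxon3: 6/24 sites differ → p = 0.25, d = −0.75 ln(1 − 0.333333) = 0.304098 ≈ 0.304.

d(taxon1,taxon2) = 0.608, d(taxon1,taxon3) = 0.708, d(taxon2,taxon3) = 0.304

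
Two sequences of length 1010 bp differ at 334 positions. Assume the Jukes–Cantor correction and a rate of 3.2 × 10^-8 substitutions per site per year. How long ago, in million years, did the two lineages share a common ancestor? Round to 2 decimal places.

p = 334/1010 ≈ 0.330693.
d = −(3/4) ln(1 − 4p/3) = −0.75 ln(1 − 0.440924) = −0.75 ln(0.559076)
  = −0.75 × (-0.581470) = 0.436103 substitutions/site.
Under a molecular clock d = 2μt, so t = d/(2μ) = 0.436103 / (2 × 3.2 × 10^-8) = 6.81 million years.

6.81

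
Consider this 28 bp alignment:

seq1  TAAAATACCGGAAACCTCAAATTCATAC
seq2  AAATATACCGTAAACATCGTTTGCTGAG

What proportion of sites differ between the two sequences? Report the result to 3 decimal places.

The sequences differ at 11 of 28 positions.
p = 11/28 = 0.392857… ≈ 0.393 (to 3 d.p.).

0.393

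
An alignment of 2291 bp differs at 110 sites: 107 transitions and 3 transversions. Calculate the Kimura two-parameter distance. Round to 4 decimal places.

0.0504

P = 107/2291 ≈ 0.046704 and Q = 3/2291 ≈ 0.001309.
Under the Kimura two-parameter model, d = −½ ln(1 − 2P − Q) − ¼ ln(1 − 2Q).
1 − 2P − Q = 0.905283, giving −½ ln(0.905283) = 0.049754.
1 − 2Q = 0.997382, giving −¼ ln(0.997382) = 0.000655.
d = 0.049754 + 0.000655 = 0.050409.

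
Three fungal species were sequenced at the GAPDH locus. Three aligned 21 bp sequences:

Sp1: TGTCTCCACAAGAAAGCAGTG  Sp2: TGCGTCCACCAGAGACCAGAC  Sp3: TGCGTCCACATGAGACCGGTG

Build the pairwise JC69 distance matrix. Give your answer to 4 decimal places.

d(Sp1,Sp2) = 0.4408, d(Sp1,Sp3) = 0.3597, d(Sp2,Sp3) = 0.2865

Sp1–Sp2: 7/21 sites differ → p ≈ 0.333333, d = −0.75 ln(1 − 0.444444) = 0.440839 ≈ 0.4408.
Sp1–Sp3: 6/21 sites differ → p ≈ 0.285714, d = −0.75 ln(1 − 0.380952) = 0.359679 ≈ 0.3597.
Sp2–Sp3: 5/21 sites differ → p ≈ 0.238095, d = −0.75 ln(1 − 0.31746) = 0.286451 ≈ 0.2865.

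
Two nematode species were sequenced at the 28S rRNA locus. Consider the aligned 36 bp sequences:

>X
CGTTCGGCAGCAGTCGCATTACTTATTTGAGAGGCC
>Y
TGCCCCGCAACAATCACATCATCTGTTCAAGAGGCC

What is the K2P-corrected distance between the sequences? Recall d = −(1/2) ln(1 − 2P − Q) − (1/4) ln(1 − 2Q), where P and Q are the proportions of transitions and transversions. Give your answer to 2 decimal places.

0.61

Of 36 sites, 12 differences are transitions and 1 are transversions, so P = 12/36 ≈ 0.333333 and Q = 1/36 ≈ 0.027778.
Under the Kimura two-parameter model, d = −½ ln(1 − 2P − Q) − ¼ ln(1 − 2Q).
1 − 2P − Q = 0.305556, giving −½ ln(0.305556) = 0.592811.
1 − 2Q = 0.944444, giving −¼ ln(0.944444) = 0.014290.
d = 0.592811 + 0.014290 = 0.607101.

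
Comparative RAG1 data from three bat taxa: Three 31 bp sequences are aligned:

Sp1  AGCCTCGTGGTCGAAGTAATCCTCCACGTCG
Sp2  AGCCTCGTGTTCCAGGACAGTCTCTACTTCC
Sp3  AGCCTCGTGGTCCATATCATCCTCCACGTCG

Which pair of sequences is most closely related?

Sp1 and Sp3

Sp1–Sp2: 10/31 differ, p = 0.323, d = 0.422.
Sp1–Sp3: 4/31 differ, p = 0.129, d = 0.142.
Sp2–Sp3: 9/31 differ, p = 0.290, d = 0.367.
The smallest distance is between Sp1 and Sp3.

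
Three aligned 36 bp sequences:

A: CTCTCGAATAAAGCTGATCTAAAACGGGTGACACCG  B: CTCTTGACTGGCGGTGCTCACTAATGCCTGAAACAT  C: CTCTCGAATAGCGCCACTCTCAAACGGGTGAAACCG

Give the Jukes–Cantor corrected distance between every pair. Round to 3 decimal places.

d(A,B) = 0.673, d(A,C) = 0.225, d(B,C) = 0.493

A–B: 16/36 sites differ → p ≈ 0.444444, d = −0.75 ln(1 − 0.592592) = 0.673455 ≈ 0.673.
A–C: 7/36 sites differ → p ≈ 0.194444, d = −0.75 ln(1 − 0.259259) = 0.225078 ≈ 0.225.
B–C: 13/36 sites differ → p ≈ 0.361111, d = −0.75 ln(1 − 0.481481) = 0.492584 ≈ 0.493.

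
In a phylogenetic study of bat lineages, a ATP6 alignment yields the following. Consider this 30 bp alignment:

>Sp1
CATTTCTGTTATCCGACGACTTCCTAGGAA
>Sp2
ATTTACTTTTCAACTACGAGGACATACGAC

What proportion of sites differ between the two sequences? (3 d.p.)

0.467

The sequences differ at 14 of 30 positions.
p = 14/30 = 0.466666… ≈ 0.467 (to 3 d.p.).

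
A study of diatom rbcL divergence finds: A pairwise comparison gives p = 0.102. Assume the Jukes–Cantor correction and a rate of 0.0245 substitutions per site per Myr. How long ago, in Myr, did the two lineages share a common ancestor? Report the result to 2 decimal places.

d = −(3/4) ln(1 − 4p/3) = −0.75 ln(1 − 0.136) = −0.75 ln(0.864)
  = −0.75 × (-0.146183) = 0.109637 substitutions/site.
Under a molecular clock d = 2μt, so t = d/(2μ) = 0.109637 / (2 × 0.0245) = 2.24 Myr.

2.24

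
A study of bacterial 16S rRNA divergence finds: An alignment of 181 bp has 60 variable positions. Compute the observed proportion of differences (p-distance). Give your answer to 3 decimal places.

0.331

p = 60/181 = 0.331491… ≈ 0.331 (to 3 d.p.).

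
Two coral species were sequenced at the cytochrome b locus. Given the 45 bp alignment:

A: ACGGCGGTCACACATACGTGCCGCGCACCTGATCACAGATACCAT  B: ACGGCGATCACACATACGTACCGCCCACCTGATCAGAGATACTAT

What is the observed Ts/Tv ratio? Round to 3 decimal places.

1.500

Transitions are A↔G and C↔T; transversions are all other mismatches.
Transitions: 3. Transversions: 2.
R = 3/2 = 1.500.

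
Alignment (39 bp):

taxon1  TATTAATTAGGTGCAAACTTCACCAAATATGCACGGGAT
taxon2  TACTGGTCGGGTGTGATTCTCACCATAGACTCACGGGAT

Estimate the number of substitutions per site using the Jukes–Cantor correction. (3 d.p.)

The sequences differ at 14 of 39 sites, so p = 14/39 ≈ 0.358974.
d = −(3/4) ln(1 − 4p/3) = −0.75 ln(1 − 0.478632) = −0.75 ln(0.521368)
  = −0.75 × (-0.651299) = 0.488474 substitutions/site.

0.488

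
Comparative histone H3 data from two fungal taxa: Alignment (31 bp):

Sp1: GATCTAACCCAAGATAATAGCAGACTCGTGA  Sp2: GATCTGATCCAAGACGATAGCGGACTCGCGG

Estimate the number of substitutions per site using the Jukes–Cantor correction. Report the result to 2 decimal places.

The sequences differ at 7 of 31 sites (6, 8, 15, 16, 22, 29, 31), so p = 7/31 ≈ 0.225806.
d = −(3/4) ln(1 − 4p/3) = −0.75 ln(1 − 0.301075) = −0.75 ln(0.698925)
  = −0.75 × (-0.358212) = 0.268659 substitutions/site.

0.27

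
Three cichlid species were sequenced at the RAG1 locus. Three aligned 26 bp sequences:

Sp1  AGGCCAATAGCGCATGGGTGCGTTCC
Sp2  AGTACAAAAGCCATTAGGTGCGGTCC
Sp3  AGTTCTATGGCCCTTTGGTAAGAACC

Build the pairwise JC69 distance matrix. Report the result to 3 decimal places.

Sp1–Sp2: 8/26 sites differ → p ≈ 0.307692, d = −0.75 ln(1 − 0.410256) = 0.396050 ≈ 0.396.
Sp1–Sp3: 11/26 sites differ → p ≈ 0.423077, d = −0.75 ln(1 − 0.564103) = 0.622762 ≈ 0.623.
Sp2–Sp3: 10/26 sites differ → p ≈ 0.384615, d = −0.75 ln(1 − 0.51282) = 0.539341 ≈ 0.539.

d(Sp1,Sp2) = 0.396, d(Sp1,Sp3) = 0.623, d(Sp2,Sp3) = 0.539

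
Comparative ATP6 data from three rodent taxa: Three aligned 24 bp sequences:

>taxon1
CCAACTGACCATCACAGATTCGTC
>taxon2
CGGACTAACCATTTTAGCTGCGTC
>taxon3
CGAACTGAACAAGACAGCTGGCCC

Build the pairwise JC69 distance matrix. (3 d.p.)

d(taxon1,taxon2) = 0.441, d(taxon1,taxon3) = 0.520, d(taxon2,taxon3) = 0.608

taxon1–taxon2: 8/24 sites differ → p ≈ 0.333333, d = −0.75 ln(1 − 0.444444) = 0.440839 ≈ 0.441.
taxon1–taxon3: 9/24 sites differ → p = 0.375, d = −0.75 ln(1 − 0.5) = 0.519860 ≈ 0.520.
taxon2–taxon3: 10/24 sites differ → p ≈ 0.416667, d = −0.75 ln(1 − 0.555556) = 0.608198 ≈ 0.608.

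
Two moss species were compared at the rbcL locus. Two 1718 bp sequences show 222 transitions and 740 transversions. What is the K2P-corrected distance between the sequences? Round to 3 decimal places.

1.078

P = 222/1718 ≈ 0.12922 and Q = 740/1718 ≈ 0.430733.
Under the Kimura two-parameter model, d = −½ ln(1 − 2P − Q) − ¼ ln(1 − 2Q).
1 − 2P − Q = 0.310827, giving −½ ln(0.310827) = 0.584259.
1 − 2Q = 0.138534, giving −¼ ln(0.138534) = 0.494160.
d = 0.584259 + 0.494160 = 1.078419.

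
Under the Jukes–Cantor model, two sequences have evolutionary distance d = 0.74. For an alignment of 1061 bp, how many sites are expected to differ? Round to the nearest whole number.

Invert JC69: p = (3/4)(1 − e^(−4d/3)) = 0.75 × (1 − e^(-0.986667)) = 0.75 × (1 − 0.372817) = 0.470387.
Expected differing sites = pL ≈ 0.470387 × 1061 = 499.080607 ≈ 499.

499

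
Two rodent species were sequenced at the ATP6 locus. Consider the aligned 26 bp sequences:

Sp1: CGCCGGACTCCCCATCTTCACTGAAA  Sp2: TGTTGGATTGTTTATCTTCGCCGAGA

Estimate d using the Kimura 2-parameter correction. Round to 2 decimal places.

0.84

Of 26 sites, 10 differences are transitions and 1 are transversions, so P = 10/26 ≈ 0.384615 and Q = 1/26 ≈ 0.038462.
Under the Kimura two-parameter model, d = −½ ln(1 − 2P − Q) − ¼ ln(1 − 2Q).
1 − 2P − Q = 0.192308, giving −½ ln(0.192308) = 0.824329.
1 − 2Q = 0.923076, giving −¼ ln(0.923076) = 0.020011.
d = 0.824329 + 0.020011 = 0.844340.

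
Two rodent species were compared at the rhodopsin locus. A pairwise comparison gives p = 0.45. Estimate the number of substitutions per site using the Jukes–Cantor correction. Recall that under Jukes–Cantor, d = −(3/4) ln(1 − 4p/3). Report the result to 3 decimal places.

0.687

d = −(3/4) ln(1 − 4p/3) = −0.75 ln(1 − 0.6) = −0.75 ln(0.4)
  = −0.75 × (-0.916291) = 0.687218 substitutions/site.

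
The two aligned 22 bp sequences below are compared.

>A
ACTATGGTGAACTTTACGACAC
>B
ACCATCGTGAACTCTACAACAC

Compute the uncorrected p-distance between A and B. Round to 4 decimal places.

The sequences differ at 4 of 22 positions (sites 3, 6, 14, 18).
p = 4/22 = 0.181818… ≈ 0.1818 (to 4 d.p.).

0.1818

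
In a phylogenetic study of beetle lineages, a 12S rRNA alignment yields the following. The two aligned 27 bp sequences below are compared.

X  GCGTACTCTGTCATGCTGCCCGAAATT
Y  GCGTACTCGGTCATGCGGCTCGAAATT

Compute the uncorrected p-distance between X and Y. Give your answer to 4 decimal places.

The sequences differ at 3 of 27 positions (sites 9, 17, 20).
p = 3/27 = 0.111111… ≈ 0.1111 (to 4 d.p.).

0.1111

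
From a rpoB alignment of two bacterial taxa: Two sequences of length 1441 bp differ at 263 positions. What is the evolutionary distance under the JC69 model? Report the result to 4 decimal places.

0.2091

p = 263/1441 ≈ 0.182512.
d = −(3/4) ln(1 − 4p/3) = −0.75 ln(1 − 0.243349) = −0.75 ln(0.756651)
  = −0.75 × (-0.278853) = 0.209140 substitutions/site.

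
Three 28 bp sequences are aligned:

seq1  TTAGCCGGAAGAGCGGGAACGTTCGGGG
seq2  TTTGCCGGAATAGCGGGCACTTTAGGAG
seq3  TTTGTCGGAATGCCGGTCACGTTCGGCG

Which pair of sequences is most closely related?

seq1 and seq2

seq1–seq2: 6/28 differ, p = 0.214, d = 0.252.
seq1–seq3: 8/28 differ, p = 0.286, d = 0.360.
seq2–seq3: 7/28 differ, p = 0.250, d = 0.304.
The smallest distance is between seq1 and seq2.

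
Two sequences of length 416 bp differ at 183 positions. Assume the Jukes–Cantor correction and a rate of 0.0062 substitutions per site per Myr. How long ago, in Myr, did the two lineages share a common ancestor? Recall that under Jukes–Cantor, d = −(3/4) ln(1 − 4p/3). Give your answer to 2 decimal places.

53.42

p = 183/416 ≈ 0.439904.
d = −(3/4) ln(1 − 4p/3) = −0.75 ln(1 − 0.586539) = −0.75 ln(0.413461)
  = −0.75 × (-0.883192) = 0.662394 substitutions/site.
Under a molecular clock d = 2μt, so t = d/(2μ) = 0.662394 / (2 × 0.0062) = 53.42 Myr.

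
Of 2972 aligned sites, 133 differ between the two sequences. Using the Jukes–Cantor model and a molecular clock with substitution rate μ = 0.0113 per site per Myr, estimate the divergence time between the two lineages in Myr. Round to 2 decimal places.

p = 133/2972 ≈ 0.044751.
d = −(3/4) ln(1 − 4p/3) = −0.75 ln(1 − 0.059668) = −0.75 ln(0.940332)
  = −0.75 × (-0.061522) = 0.046142 substitutions/site.
Under a molecular clock d = 2μt, so t = d/(2μ) = 0.046142 / (2 × 0.0113) = 2.04 Myr.

2.04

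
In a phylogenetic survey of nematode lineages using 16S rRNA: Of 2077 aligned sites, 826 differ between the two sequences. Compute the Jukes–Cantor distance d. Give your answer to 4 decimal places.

0.5667

p = 826/2077 ≈ 0.397689.
d = −(3/4) ln(1 − 4p/3) = −0.75 ln(1 − 0.530252) = −0.75 ln(0.469748)
  = −0.75 × (-0.755559) = 0.566669 substitutions/site.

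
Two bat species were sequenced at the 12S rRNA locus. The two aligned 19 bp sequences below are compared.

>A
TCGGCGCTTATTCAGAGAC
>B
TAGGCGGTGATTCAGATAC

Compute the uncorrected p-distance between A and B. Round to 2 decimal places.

0.21

The sequences differ at 4 of 19 positions (sites 2, 7, 9, 17).
p = 4/19 = 0.210526… ≈ 0.21 (to 2 d.p.).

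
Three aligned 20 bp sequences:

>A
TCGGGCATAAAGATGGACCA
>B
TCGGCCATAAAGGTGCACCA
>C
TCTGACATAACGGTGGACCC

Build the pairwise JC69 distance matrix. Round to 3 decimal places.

d(A,B) = 0.167, d(A,C) = 0.304, d(B,C) = 0.304

A–B: 3/20 sites differ → p = 0.15, d = −0.75 ln(1 − 0.2) = 0.167358 ≈ 0.167.
A–C: 5/20 sites differ → p = 0.25, d = −0.75 ln(1 − 0.333333) = 0.304098 ≈ 0.304.
B–C: 5/20 sites differ → p = 0.25, d = −0.75 ln(1 − 0.333333) = 0.304098 ≈ 0.304.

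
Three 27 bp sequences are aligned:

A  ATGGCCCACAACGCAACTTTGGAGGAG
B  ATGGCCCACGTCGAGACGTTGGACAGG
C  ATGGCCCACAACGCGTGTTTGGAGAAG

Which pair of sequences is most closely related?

A–B: 8/27 differ, p = 0.296, d = 0.377.
A–C: 4/27 differ, p = 0.148, d = 0.165.
B–C: 8/27 differ, p = 0.296, d = 0.377.
The smallest distance is between A and C.

A and C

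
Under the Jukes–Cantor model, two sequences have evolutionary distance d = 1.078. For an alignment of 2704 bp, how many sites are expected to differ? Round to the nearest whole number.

Invert JC69: p = (3/4)(1 − e^(−4d/3)) = 0.75 × (1 − e^(-1.437333)) = 0.75 × (1 − 0.237560) = 0.571830.
Expected differing sites = pL ≈ 0.571830 × 2704 = 1546.22832 ≈ 1546.

1546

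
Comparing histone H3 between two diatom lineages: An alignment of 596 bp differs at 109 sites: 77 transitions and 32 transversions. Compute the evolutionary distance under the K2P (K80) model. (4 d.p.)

P = 77/596 ≈ 0.129195 and Q = 32/596 ≈ 0.053691.
Under the Kimura two-parameter model, d = −½ ln(1 − 2P − Q) − ¼ ln(1 − 2Q).
1 − 2P − Q = 0.687919, giving −½ ln(0.687919) = 0.187042.
1 − 2Q = 0.892618, giving −¼ ln(0.892618) = 0.028399.
d = 0.187042 + 0.028399 = 0.215441.

0.2154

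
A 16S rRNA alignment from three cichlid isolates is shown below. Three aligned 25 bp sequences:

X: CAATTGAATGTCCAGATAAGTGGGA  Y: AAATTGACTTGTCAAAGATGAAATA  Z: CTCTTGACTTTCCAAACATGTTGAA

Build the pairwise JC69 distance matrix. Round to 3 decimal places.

X–Y: 12/25 sites differ → p = 0.48, d = −0.75 ln(1 − 0.64) = 0.766238 ≈ 0.766.
X–Z: 9/25 sites differ → p = 0.36, d = −0.75 ln(1 − 0.48) = 0.490445 ≈ 0.490.
Y–Z: 10/25 sites differ → p = 0.4, d = −0.75 ln(1 − 0.533333) = 0.571605 ≈ 0.572.

d(X,Y) = 0.766, d(X,Z) = 0.490, d(Y,Z) = 0.572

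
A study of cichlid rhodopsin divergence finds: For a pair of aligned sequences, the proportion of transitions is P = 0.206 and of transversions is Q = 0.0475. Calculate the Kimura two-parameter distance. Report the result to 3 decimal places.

0.333

Under the Kimura two-parameter model, d = −½ ln(1 − 2P − Q) − ¼ ln(1 − 2Q).
1 − 2P − Q = 0.5405, giving −½ ln(0.5405) = 0.307630.
1 − 2Q = 0.905, giving −¼ ln(0.905) = 0.024955.
d = 0.307630 + 0.024955 = 0.332585.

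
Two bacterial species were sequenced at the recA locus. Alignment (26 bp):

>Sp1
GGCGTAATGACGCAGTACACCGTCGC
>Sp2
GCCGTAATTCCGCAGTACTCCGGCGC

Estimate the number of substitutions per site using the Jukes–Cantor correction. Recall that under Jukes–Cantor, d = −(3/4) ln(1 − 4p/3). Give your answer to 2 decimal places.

The sequences differ at 5 of 26 sites (2, 9, 10, 19, 23), so p = 5/26 ≈ 0.192308.
d = −(3/4) ln(1 − 4p/3) = −0.75 ln(1 − 0.256411) = −0.75 ln(0.743589)
  = −0.75 × (-0.296267) = 0.222200 substitutions/site.

0.22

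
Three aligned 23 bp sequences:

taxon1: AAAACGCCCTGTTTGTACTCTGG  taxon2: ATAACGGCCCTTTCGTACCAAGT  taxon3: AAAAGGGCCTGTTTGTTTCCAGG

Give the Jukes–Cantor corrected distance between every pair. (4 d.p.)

d(taxon1,taxon2) = 0.5532, d(taxon1,taxon3) = 0.3206, d(taxon2,taxon3) = 0.5532

taxon1–taxon2: 9/23 sites differ → p ≈ 0.391304, d = −0.75 ln(1 − 0.521739) = 0.553199 ≈ 0.5532.
taxon1–taxon3: 6/23 sites differ → p ≈ 0.26087, d = −0.75 ln(1 − 0.347827) = 0.320584 ≈ 0.3206.
taxon2–taxon3: 9/23 sites differ → p ≈ 0.391304, d = −0.75 ln(1 − 0.521739) = 0.553199 ≈ 0.5532.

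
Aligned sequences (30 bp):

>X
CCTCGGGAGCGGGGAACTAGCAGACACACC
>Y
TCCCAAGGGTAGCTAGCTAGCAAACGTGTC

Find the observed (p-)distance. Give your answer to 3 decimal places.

0.500

The sequences differ at 15 of 30 positions.
p = 15/30 = 0.500.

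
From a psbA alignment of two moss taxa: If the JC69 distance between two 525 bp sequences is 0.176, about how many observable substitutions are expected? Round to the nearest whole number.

Invert JC69: p = (3/4)(1 − e^(−4d/3)) = 0.75 × (1 − e^(-0.234667)) = 0.75 × (1 − 0.790834) = 0.156875.
Expected differing sites = pL ≈ 0.156875 × 525 = 82.359375 ≈ 82.

82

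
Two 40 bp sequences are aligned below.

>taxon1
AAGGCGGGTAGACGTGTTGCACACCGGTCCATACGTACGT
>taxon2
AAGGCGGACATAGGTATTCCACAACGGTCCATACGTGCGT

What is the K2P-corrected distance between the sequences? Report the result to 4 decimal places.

0.2341

Of 40 sites, 4 differences are transitions and 4 are transversions, so P = 4/40 = 0.1 and Q = 4/40 = 0.1.
Under the Kimura two-parameter model, d = −½ ln(1 − 2P − Q) − ¼ ln(1 − 2Q).
1 − 2P − Q = 0.7, giving −½ ln(0.7) = 0.178337.
1 − 2Q = 0.8, giving −¼ ln(0.8) = 0.055786.
d = 0.178337 + 0.055786 = 0.234123.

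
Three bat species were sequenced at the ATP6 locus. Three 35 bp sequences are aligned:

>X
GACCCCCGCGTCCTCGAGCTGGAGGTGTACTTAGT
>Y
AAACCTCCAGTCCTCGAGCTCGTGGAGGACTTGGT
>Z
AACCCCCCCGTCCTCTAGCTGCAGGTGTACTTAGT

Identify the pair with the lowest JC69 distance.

X and Z

X–Y: 10/35 differ, p = 0.286, d = 0.360.
X–Z: 4/35 differ, p = 0.114, d = 0.124.
Y–Z: 10/35 differ, p = 0.286, d = 0.360.
The smallest distance is between X and Z.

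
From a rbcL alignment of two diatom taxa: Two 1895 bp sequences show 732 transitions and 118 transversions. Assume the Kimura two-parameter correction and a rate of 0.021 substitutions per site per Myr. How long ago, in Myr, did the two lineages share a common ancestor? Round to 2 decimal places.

P = 732/1895 ≈ 0.38628 and Q = 118/1895 ≈ 0.062269.
Under the Kimura two-parameter model, d = −½ ln(1 − 2P − Q) − ¼ ln(1 − 2Q).
1 − 2P − Q = 0.165171, giving −½ ln(0.165171) = 0.900387.
1 − 2Q = 0.875462, giving −¼ ln(0.875462) = 0.033251.
d = 0.900387 + 0.033251 = 0.933638.
Under a molecular clock d = 2μt, so t = d/(2μ) = 0.933638 / (2 × 0.021) = 22.23 Myr.

22.23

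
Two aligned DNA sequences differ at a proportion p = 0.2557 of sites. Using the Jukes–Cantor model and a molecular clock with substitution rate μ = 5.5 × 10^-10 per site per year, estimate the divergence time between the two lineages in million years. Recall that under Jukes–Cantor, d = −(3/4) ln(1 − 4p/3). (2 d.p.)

d = −(3/4) ln(1 − 4p/3) = −0.75 ln(1 − 0.340933) = −0.75 ln(0.659067)
  = −0.75 × (-0.416930) = 0.312698 substitutions/site.
Under a molecular clock d = 2μt, so t = d/(2μ) = 0.312698 / (2 × 5.5 × 10^-10) = 284.27 million years.

284.27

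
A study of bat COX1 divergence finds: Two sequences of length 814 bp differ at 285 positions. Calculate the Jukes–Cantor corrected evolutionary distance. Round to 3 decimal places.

0.472

p = 285/814 ≈ 0.350123.
d = −(3/4) ln(1 − 4p/3) = −0.75 ln(1 − 0.466831) = −0.75 ln(0.533169)
  = −0.75 × (-0.628917) = 0.471688 substitutions/site.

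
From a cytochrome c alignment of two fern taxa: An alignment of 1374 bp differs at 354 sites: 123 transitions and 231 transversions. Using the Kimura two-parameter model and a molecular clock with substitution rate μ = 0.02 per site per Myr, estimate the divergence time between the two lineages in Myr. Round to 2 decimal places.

P = 123/1374 ≈ 0.08952 and Q = 231/1374 ≈ 0.168122.
Under the Kimura two-parameter model, d = −½ ln(1 − 2P − Q) − ¼ ln(1 − 2Q).
1 − 2P − Q = 0.652838, giving −½ ln(0.652838) = 0.213213.
1 − 2Q = 0.663756, giving −¼ ln(0.663756) = 0.102460.
d = 0.213213 + 0.102460 = 0.315673.
Under a molecular clock d = 2μt, so t = d/(2μ) = 0.315673 / (2 × 0.02) = 7.89 Myr.

7.89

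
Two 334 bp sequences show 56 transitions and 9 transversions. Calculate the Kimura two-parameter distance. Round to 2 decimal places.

0.24

P = 56/334 ≈ 0.167665 and Q = 9/334 ≈ 0.026946.
Under the Kimura two-parameter model, d = −½ ln(1 − 2P − Q) − ¼ ln(1 − 2Q).
1 − 2P − Q = 0.637724, giving −½ ln(0.637724) = 0.224925.
1 − 2Q = 0.946108, giving −¼ ln(0.946108) = 0.013850.
d = 0.224925 + 0.013850 = 0.238775.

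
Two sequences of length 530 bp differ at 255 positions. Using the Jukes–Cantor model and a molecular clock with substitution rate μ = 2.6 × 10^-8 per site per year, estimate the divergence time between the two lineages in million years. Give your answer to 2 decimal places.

p = 255/530 ≈ 0.481132.
d = −(3/4) ln(1 − 4p/3) = −0.75 ln(1 − 0.641509) = −0.75 ln(0.358491)
  = −0.75 × (-1.025852) = 0.769389 substitutions/site.
Under a molecular clock d = 2μt, so t = d/(2μ) = 0.769389 / (2 × 2.6 × 10^-8) = 14.80 million years.

14.80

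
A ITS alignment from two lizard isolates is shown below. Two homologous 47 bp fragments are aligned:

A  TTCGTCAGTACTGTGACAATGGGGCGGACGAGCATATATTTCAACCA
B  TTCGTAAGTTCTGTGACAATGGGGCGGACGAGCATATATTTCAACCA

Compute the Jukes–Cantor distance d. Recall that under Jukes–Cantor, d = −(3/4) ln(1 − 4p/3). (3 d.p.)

0.044

The sequences differ at 2 of 47 sites (6, 10), so p = 2/47 ≈ 0.042553.
d = −(3/4) ln(1 − 4p/3) = −0.75 ln(1 − 0.056737) = −0.75 ln(0.943263)
  = −0.75 × (-0.058410) = 0.043808 substitutions/site.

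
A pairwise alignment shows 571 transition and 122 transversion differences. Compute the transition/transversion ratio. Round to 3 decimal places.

4.680

R = 571/122 = 4.680327… ≈ 4.680 (to 3 d.p.).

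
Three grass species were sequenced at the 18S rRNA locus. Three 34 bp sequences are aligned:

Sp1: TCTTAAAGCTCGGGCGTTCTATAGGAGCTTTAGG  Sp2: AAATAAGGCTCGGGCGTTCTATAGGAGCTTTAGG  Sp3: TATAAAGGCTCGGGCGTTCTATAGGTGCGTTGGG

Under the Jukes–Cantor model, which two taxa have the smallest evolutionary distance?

Sp1 and Sp2

Sp1–Sp2: 4/34 differ, p = 0.118, d = 0.128.
Sp1–Sp3: 6/34 differ, p = 0.176, d = 0.201.
Sp2–Sp3: 6/34 differ, p = 0.176, d = 0.201.
The smallest distance is between Sp1 and Sp2.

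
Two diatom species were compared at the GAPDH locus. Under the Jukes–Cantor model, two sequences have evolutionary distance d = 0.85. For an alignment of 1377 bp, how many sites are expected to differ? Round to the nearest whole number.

Invert JC69: p = (3/4)(1 − e^(−4d/3)) = 0.75 × (1 − e^(-1.133333)) = 0.75 × (1 − 0.321958) = 0.508532.
Expected differing sites = pL ≈ 0.508532 × 1377 = 700.248564 ≈ 700.

700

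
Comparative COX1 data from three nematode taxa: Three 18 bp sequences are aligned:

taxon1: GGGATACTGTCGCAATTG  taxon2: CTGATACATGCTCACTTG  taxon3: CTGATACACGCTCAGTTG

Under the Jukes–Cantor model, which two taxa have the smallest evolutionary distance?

taxon1–taxon2: 7/18 differ, p = 0.389, d = 0.548.
taxon1–taxon3: 7/18 differ, p = 0.389, d = 0.548.
taxon2–taxon3: 2/18 differ, p = 0.111, d = 0.120.
The smallest distance is between taxon2 and taxon3.

taxon2 and taxon3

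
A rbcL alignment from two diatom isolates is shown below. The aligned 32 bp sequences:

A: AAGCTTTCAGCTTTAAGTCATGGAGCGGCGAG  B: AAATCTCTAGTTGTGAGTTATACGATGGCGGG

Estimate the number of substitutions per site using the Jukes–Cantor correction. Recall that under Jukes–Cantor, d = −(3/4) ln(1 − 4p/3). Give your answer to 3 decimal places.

0.736

The sequences differ at 15 of 32 sites, so p = 15/32 = 0.46875.
d = −(3/4) ln(1 − 4p/3) = −0.75 ln(1 − 0.625) = −0.75 ln(0.375)
  = −0.75 × (-0.980829) = 0.735622 substitutions/site.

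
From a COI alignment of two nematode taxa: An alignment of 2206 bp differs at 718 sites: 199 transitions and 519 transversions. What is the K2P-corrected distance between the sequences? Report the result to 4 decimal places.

P = 199/2206 ≈ 0.090209 and Q = 519/2206 ≈ 0.235267.
Under the Kimura two-parameter model, d = −½ ln(1 − 2P − Q) − ¼ ln(1 − 2Q).
1 − 2P − Q = 0.584315, giving −½ ln(0.584315) = 0.268658.
1 − 2Q = 0.529466, giving −¼ ln(0.529466) = 0.158972.
d = 0.268658 + 0.158972 = 0.427630.

0.4276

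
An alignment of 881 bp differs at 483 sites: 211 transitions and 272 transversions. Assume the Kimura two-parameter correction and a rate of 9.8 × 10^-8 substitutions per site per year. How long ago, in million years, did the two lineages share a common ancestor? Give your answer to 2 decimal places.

P = 211/881 ≈ 0.239501 and Q = 272/881 ≈ 0.30874.
Under the Kimura two-parameter model, d = −½ ln(1 − 2P − Q) − ¼ ln(1 − 2Q).
1 − 2P − Q = 0.212258, giving −½ ln(0.212258) = 0.774976.
1 − 2Q = 0.38252, giving −¼ ln(0.38252) = 0.240244.
d = 0.774976 + 0.240244 = 1.015220.
Under a molecular clock d = 2μt, so t = d/(2μ) = 1.015220 / (2 × 9.8 × 10^-8) = 5.18 million years.

5.18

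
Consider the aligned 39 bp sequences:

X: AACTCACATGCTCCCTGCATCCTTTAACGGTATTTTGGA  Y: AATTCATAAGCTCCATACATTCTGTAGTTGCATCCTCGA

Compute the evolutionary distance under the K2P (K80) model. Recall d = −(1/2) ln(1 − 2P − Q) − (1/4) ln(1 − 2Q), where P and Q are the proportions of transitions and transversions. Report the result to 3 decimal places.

Of 39 sites, 9 differences are transitions and 5 are transversions, so P = 9/39 ≈ 0.230769 and Q = 5/39 ≈ 0.128205.
Under the Kimura two-parameter model, d = −½ ln(1 − 2P − Q) − ¼ ln(1 − 2Q).
1 − 2P − Q = 0.410257, giving −½ ln(0.410257) = 0.445486.
1 − 2Q = 0.74359, giving −¼ ln(0.74359) = 0.074066.
d = 0.445486 + 0.074066 = 0.519552.

0.520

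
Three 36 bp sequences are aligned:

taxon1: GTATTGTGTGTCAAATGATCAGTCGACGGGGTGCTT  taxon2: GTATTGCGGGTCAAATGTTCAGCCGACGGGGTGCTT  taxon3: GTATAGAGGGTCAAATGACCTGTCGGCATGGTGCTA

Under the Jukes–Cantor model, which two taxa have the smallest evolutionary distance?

taxon1 and taxon2

taxon1–taxon2: 4/36 differ, p = 0.111, d = 0.120.
taxon1–taxon3: 9/36 differ, p = 0.250, d = 0.304.
taxon2–taxon3: 10/36 differ, p = 0.278, d = 0.347.
The smallest distance is between taxon1 and taxon2.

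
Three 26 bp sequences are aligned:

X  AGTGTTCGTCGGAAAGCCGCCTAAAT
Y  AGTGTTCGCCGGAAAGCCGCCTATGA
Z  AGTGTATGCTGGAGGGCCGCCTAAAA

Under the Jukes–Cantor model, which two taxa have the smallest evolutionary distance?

X–Y: 4/26 differ, p = 0.154, d = 0.172.
X–Z: 7/26 differ, p = 0.269, d = 0.334.
Y–Z: 7/26 differ, p = 0.269, d = 0.334.
The smallest distance is between X and Y.

X and Y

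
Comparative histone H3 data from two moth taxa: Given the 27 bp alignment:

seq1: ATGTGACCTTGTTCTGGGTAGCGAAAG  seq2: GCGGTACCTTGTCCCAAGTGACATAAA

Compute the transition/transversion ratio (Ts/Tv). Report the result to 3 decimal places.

3.333

Transitions are A↔G and C↔T; transversions are all other mismatches.
Transitions: 10. Transversions: 3.
R = 10/3 = 3.333333… ≈ 3.333 (to 3 d.p.).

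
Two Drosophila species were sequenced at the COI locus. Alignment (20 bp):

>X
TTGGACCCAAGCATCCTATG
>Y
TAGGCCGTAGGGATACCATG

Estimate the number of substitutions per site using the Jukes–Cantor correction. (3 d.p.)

0.572

The sequences differ at 8 of 20 sites (2, 5, 7, 8, 10, 12, 15, 17), so p = 8/20 = 0.4.
d = −(3/4) ln(1 − 4p/3) = −0.75 ln(1 − 0.533333) = −0.75 ln(0.466667)
  = −0.75 × (-0.762139) = 0.571604 substitutions/site.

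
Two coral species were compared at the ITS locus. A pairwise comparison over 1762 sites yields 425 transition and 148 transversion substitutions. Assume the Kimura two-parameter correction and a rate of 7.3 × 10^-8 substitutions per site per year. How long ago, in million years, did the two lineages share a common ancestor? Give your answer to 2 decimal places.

3.18

P = 425/1762 ≈ 0.241203 and Q = 148/1762 ≈ 0.083995.
Under the Kimura two-parameter model, d = −½ ln(1 − 2P − Q) − ¼ ln(1 − 2Q).
1 − 2P − Q = 0.433599, giving −½ ln(0.433599) = 0.417818.
1 − 2Q = 0.83201, giving −¼ ln(0.83201) = 0.045978.
d = 0.417818 + 0.045978 = 0.463796.
Under a molecular clock d = 2μt, so t = d/(2μ) = 0.463796 / (2 × 7.3 × 10^-8) = 3.18 million years.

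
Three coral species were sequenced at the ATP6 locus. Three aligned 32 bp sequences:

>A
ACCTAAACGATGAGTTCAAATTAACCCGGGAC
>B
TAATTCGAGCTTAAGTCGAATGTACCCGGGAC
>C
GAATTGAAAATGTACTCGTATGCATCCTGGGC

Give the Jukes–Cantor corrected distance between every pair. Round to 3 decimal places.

d(A,B) = 0.657, d(A,C) = 0.924, d(B,C) = 0.585

A–B: 14/32 sites differ → p = 0.4375, d = −0.75 ln(1 − 0.583333) = 0.656601 ≈ 0.657.
A–C: 17/32 sites differ → p = 0.53125, d = −0.75 ln(1 − 0.708333) = 0.924107 ≈ 0.924.
B–C: 13/32 sites differ → p = 0.40625, d = −0.75 ln(1 − 0.541667) = 0.585119 ≈ 0.585.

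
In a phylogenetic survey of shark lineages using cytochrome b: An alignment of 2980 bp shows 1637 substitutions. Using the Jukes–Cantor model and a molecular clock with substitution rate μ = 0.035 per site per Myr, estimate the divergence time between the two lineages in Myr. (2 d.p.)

14.13

p = 1637/2980 ≈ 0.549329.
d = −(3/4) ln(1 − 4p/3) = −0.75 ln(1 − 0.732439) = −0.75 ln(0.267561)
  = −0.75 × (-1.318408) = 0.988806 substitutions/site.
Under a molecular clock d = 2μt, so t = d/(2μ) = 0.988806 / (2 × 0.035) = 14.13 Myr.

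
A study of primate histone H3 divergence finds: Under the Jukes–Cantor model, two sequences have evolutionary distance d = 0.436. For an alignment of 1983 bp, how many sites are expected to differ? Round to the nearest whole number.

656

Invert JC69: p = (3/4)(1 − e^(−4d/3)) = 0.75 × (1 − e^(-0.581333)) = 0.75 × (1 − 0.559153) = 0.330635.
Expected differing sites = pL ≈ 0.330635 × 1983 = 655.649205 ≈ 656.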